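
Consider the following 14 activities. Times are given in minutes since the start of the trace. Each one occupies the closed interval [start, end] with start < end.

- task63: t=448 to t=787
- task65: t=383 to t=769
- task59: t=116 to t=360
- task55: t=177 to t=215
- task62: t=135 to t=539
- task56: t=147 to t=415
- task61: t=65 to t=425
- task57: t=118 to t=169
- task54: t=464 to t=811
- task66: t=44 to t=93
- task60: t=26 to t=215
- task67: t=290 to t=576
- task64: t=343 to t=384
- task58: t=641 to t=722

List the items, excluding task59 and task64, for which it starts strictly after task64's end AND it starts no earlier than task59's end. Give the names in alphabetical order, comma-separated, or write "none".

Conditions: its start is strictly after task64's end (X.start > t=384) AND its start is no earlier than task59's end (X.start >= t=360).
task54: start t=464 > t=384? ✓; start t=464 >= t=360? ✓ → yes.
task55: start t=177 > t=384? ✗; start t=177 >= t=360? ✗ → no.
task56: start t=147 > t=384? ✗; start t=147 >= t=360? ✗ → no.
task57: start t=118 > t=384? ✗; start t=118 >= t=360? ✗ → no.
task58: start t=641 > t=384? ✓; start t=641 >= t=360? ✓ → yes.
task60: start t=26 > t=384? ✗; start t=26 >= t=360? ✗ → no.
task61: start t=65 > t=384? ✗; start t=65 >= t=360? ✗ → no.
task62: start t=135 > t=384? ✗; start t=135 >= t=360? ✗ → no.
task63: start t=448 > t=384? ✓; start t=448 >= t=360? ✓ → yes.
task65: start t=383 > t=384? ✗; start t=383 >= t=360? ✓ → no.
task66: start t=44 > t=384? ✗; start t=44 >= t=360? ✗ → no.
task67: start t=290 > t=384? ✗; start t=290 >= t=360? ✗ → no.
Result: task54, task58, task63.

task54, task58, task63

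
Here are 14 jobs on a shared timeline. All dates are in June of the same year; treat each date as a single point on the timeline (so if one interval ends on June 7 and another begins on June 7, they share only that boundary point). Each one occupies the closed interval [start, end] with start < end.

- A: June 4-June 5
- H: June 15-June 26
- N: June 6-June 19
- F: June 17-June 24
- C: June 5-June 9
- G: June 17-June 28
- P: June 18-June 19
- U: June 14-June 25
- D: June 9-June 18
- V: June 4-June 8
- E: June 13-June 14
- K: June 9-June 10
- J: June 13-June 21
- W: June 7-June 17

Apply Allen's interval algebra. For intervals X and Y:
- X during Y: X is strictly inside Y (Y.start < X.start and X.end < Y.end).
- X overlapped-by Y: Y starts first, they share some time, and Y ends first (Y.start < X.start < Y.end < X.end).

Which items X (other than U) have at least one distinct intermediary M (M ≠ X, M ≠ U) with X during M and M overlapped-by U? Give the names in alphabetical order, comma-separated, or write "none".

F, P

Target U = [June 14, June 25].
Intermediaries M with M overlapped-by U: G, H.
Via G — items with X during G: P.
Via H — items with X during H: F, P.
Union: F, P.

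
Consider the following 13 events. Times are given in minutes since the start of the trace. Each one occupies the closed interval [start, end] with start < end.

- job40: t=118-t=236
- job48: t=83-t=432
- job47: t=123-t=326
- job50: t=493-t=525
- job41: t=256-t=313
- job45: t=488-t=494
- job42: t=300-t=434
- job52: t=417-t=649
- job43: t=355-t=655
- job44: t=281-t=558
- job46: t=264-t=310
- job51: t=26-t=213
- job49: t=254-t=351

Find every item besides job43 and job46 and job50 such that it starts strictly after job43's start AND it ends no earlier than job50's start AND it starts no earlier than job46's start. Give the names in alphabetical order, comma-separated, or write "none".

job45, job52

Conditions: its start is strictly after job43's start (X.start > t=355) AND its end is no earlier than job50's start (X.end >= t=493) AND its start is no earlier than job46's start (X.start >= t=264).
job40: start t=118 > t=355? ✗; end t=236 >= t=493? ✗; start t=118 >= t=264? ✗ → no.
job41: start t=256 > t=355? ✗; end t=313 >= t=493? ✗; start t=256 >= t=264? ✗ → no.
job42: start t=300 > t=355? ✗; end t=434 >= t=493? ✗; start t=300 >= t=264? ✓ → no.
job44: start t=281 > t=355? ✗; end t=558 >= t=493? ✓; start t=281 >= t=264? ✓ → no.
job45: start t=488 > t=355? ✓; end t=494 >= t=493? ✓; start t=488 >= t=264? ✓ → yes.
job47: start t=123 > t=355? ✗; end t=326 >= t=493? ✗; start t=123 >= t=264? ✗ → no.
job48: start t=83 > t=355? ✗; end t=432 >= t=493? ✗; start t=83 >= t=264? ✗ → no.
job49: start t=254 > t=355? ✗; end t=351 >= t=493? ✗; start t=254 >= t=264? ✗ → no.
job51: start t=26 > t=355? ✗; end t=213 >= t=493? ✗; start t=26 >= t=264? ✗ → no.
job52: start t=417 > t=355? ✓; end t=649 >= t=493? ✓; start t=417 >= t=264? ✓ → yes.
Result: job45, job52.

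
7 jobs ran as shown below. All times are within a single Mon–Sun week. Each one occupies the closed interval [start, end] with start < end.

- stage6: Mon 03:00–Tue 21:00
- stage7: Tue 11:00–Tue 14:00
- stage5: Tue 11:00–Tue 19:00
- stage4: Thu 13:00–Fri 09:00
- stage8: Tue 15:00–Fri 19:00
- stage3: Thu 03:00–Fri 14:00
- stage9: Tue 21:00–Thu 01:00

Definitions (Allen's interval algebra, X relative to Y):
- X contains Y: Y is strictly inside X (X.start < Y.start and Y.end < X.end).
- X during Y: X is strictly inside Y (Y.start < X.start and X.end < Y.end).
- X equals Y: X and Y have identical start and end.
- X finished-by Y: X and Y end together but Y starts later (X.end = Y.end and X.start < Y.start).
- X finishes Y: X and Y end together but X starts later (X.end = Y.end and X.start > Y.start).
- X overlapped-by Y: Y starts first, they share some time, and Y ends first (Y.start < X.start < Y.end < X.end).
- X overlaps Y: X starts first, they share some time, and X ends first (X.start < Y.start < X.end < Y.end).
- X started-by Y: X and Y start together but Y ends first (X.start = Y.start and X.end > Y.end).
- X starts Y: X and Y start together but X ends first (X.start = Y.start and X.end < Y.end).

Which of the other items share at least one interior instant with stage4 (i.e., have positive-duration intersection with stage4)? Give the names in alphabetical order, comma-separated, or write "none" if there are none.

Target stage4 = [Thu 13:00, Fri 09:00].
stage3 [Thu 03:00, Fri 14:00] → contains → yes.
stage5 [Tue 11:00, Tue 19:00] → before → no.
stage6 [Mon 03:00, Tue 21:00] → before → no.
stage7 [Tue 11:00, Tue 14:00] → before → no.
stage8 [Tue 15:00, Fri 19:00] → contains → yes.
stage9 [Tue 21:00, Thu 01:00] → before → no.
Result: stage3, stage8.

stage3, stage8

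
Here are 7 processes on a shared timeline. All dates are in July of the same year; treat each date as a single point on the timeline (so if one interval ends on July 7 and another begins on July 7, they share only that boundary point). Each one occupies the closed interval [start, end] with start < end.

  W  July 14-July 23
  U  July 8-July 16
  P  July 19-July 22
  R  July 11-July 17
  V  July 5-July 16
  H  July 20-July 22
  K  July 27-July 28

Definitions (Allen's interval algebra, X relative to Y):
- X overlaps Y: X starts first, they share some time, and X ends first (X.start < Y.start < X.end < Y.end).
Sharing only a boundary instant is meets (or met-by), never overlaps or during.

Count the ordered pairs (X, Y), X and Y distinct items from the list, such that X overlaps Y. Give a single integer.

Checking all 42 ordered pairs for relation 'overlaps'; matching pairs in alphabetical order:
(R, W): R overlaps W ✓
(U, R): U overlaps R ✓
(U, W): U overlaps W ✓
(V, R): V overlaps R ✓
(V, W): V overlaps W ✓
Count: 5.

5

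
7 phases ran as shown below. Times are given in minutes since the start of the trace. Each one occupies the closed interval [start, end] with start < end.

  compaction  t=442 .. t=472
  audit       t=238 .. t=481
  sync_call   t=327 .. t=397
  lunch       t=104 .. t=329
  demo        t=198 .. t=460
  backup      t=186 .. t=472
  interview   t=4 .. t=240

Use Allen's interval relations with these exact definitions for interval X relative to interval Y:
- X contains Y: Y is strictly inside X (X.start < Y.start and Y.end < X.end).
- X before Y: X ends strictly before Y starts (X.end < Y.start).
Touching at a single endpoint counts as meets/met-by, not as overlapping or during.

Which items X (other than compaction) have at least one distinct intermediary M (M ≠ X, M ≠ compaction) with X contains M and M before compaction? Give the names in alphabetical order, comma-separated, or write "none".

Target compaction = [t=442, t=472].
Intermediaries M with M before compaction: interview, lunch, sync_call.
Via interview — items with X contains interview: none.
Via lunch — items with X contains lunch: none.
Via sync_call — items with X contains sync_call: audit, backup, demo.
Union: audit, backup, demo.

audit, backup, demo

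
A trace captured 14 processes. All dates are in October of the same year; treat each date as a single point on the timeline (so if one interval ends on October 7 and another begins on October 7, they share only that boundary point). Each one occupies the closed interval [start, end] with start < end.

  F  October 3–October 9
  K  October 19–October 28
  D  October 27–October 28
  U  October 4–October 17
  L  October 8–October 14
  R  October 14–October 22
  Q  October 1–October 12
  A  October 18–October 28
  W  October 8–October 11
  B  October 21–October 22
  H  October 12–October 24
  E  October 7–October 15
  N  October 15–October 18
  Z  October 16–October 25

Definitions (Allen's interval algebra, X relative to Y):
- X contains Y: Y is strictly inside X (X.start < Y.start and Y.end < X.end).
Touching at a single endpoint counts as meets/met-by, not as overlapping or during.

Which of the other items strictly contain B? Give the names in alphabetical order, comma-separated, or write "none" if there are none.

Target B = [October 21, October 22].
A [October 18, October 28] → contains → yes.
D [October 27, October 28] → after → no.
E [October 7, October 15] → before → no.
F [October 3, October 9] → before → no.
H [October 12, October 24] → contains → yes.
K [October 19, October 28] → contains → yes.
L [October 8, October 14] → before → no.
N [October 15, October 18] → before → no.
Q [October 1, October 12] → before → no.
R [October 14, October 22] → finished-by → no.
U [October 4, October 17] → before → no.
W [October 8, October 11] → before → no.
Z [October 16, October 25] → contains → yes.
Result: A, H, K, Z.

A, H, K, Z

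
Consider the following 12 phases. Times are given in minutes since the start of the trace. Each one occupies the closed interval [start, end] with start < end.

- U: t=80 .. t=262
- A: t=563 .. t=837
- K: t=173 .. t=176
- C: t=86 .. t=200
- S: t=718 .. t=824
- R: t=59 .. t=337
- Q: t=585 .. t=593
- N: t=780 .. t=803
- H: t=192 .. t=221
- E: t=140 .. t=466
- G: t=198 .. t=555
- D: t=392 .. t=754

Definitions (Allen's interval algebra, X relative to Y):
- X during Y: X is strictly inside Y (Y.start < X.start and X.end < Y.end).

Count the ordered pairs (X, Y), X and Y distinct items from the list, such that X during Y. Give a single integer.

Checking all 132 ordered pairs for relation 'during'; matching pairs in alphabetical order:
(C, R): C during R ✓
(C, U): C during U ✓
(H, E): H during E ✓
(H, R): H during R ✓
(H, U): H during U ✓
(K, C): K during C ✓
(K, E): K during E ✓
(K, R): K during R ✓
(K, U): K during U ✓
(N, A): N during A ✓
(N, S): N during S ✓
(Q, A): Q during A ✓
(Q, D): Q during D ✓
(S, A): S during A ✓
(U, R): U during R ✓
Count: 15.

15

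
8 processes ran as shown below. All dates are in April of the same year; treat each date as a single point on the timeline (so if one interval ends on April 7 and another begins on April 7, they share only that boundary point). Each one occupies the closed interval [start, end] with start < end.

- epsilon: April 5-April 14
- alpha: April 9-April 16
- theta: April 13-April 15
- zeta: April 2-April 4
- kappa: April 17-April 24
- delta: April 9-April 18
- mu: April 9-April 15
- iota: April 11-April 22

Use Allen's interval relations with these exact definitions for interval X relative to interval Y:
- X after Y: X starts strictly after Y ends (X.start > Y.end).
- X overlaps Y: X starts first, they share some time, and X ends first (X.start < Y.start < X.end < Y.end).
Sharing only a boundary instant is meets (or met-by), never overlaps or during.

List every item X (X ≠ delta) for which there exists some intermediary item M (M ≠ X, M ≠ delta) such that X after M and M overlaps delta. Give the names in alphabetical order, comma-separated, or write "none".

kappa

Target delta = [April 9, April 18].
Intermediaries M with M overlaps delta: epsilon.
Via epsilon — items with X after epsilon: kappa.
Union: kappa.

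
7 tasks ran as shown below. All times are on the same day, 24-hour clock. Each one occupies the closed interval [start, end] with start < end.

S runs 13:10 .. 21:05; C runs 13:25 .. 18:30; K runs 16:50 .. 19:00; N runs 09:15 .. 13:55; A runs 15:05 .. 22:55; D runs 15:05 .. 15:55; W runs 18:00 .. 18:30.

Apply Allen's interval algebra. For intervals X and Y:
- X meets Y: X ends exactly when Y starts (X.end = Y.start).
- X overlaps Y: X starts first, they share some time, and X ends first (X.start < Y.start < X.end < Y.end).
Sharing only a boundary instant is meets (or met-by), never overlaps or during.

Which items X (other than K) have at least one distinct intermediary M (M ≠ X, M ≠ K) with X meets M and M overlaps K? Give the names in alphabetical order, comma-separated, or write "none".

Target K = [16:50, 19:00].
Intermediaries M with M overlaps K: C.
Via C — items with X meets C: none.
Union: none.

none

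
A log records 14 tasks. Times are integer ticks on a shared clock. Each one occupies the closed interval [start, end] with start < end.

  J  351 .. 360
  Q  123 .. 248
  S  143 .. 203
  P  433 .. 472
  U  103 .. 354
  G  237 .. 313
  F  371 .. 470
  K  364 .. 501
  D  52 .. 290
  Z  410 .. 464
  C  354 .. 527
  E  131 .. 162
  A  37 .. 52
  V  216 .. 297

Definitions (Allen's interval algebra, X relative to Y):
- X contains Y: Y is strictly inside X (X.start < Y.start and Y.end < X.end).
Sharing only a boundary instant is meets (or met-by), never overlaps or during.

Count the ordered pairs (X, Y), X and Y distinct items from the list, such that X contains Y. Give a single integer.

Checking all 182 ordered pairs for relation 'contains'; matching pairs in alphabetical order:
(C, F): C contains F ✓
(C, K): C contains K ✓
(C, P): C contains P ✓
(C, Z): C contains Z ✓
(D, E): D contains E ✓
(D, Q): D contains Q ✓
(D, S): D contains S ✓
(F, Z): F contains Z ✓
(K, F): K contains F ✓
(K, P): K contains P ✓
(K, Z): K contains Z ✓
(Q, E): Q contains E ✓
(Q, S): Q contains S ✓
(U, E): U contains E ✓
(U, G): U contains G ✓
(U, Q): U contains Q ✓
(U, S): U contains S ✓
(U, V): U contains V ✓
Count: 18.

18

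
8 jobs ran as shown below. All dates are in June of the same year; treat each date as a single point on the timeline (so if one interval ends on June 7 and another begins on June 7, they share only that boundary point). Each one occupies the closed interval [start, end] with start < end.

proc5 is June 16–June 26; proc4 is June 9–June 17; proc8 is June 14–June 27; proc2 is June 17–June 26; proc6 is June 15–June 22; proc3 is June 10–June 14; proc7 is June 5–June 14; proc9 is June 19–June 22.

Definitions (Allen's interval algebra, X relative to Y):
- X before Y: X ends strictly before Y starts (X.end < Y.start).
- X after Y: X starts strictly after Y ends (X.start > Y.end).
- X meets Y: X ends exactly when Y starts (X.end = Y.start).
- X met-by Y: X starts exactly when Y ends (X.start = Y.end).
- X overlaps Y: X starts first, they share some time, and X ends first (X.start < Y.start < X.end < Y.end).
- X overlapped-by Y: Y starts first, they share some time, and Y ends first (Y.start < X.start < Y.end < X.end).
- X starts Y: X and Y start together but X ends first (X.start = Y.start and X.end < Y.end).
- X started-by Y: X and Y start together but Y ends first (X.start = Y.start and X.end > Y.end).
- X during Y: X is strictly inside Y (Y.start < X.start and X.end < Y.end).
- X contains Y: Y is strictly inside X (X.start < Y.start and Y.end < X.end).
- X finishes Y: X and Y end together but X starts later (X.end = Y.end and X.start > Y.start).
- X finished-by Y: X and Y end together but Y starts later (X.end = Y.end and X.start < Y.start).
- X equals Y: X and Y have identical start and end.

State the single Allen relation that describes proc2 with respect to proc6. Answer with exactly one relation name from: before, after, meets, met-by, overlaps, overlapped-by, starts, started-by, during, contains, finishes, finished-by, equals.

overlapped-by

proc2 = [June 17, June 26]; proc6 = [June 15, June 22].
Compare endpoints: proc2.start > proc6.start, proc2.start < proc6.end, proc2.end > proc6.start, proc2.end > proc6.end.
That pattern is 'overlapped-by'.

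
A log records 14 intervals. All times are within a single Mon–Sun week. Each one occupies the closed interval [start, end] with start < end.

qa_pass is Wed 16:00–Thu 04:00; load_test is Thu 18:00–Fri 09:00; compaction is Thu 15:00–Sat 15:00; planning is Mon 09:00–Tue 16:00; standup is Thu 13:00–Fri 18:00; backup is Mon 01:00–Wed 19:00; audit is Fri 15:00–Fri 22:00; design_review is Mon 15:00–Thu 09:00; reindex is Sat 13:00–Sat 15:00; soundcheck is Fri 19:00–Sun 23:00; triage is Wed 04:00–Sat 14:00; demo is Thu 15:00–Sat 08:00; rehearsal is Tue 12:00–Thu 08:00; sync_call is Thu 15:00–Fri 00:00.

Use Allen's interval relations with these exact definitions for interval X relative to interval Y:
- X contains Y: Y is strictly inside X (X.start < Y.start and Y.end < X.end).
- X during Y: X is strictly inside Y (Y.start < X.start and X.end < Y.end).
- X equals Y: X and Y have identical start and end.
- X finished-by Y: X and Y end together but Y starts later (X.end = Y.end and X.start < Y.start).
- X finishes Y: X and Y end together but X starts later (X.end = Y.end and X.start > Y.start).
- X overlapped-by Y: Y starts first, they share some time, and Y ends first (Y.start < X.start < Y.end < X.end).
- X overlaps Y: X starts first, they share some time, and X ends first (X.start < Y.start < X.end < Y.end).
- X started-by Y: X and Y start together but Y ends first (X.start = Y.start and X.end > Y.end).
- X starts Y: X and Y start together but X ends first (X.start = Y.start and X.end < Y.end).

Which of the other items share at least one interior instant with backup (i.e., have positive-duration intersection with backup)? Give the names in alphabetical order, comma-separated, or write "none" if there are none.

Target backup = [Mon 01:00, Wed 19:00].
audit [Fri 15:00, Fri 22:00] → after → no.
compaction [Thu 15:00, Sat 15:00] → after → no.
demo [Thu 15:00, Sat 08:00] → after → no.
design_review [Mon 15:00, Thu 09:00] → overlapped-by → yes.
load_test [Thu 18:00, Fri 09:00] → after → no.
planning [Mon 09:00, Tue 16:00] → during → yes.
qa_pass [Wed 16:00, Thu 04:00] → overlapped-by → yes.
rehearsal [Tue 12:00, Thu 08:00] → overlapped-by → yes.
reindex [Sat 13:00, Sat 15:00] → after → no.
soundcheck [Fri 19:00, Sun 23:00] → after → no.
standup [Thu 13:00, Fri 18:00] → after → no.
sync_call [Thu 15:00, Fri 00:00] → after → no.
triage [Wed 04:00, Sat 14:00] → overlapped-by → yes.
Result: design_review, planning, qa_pass, rehearsal, triage.

design_review, planning, qa_pass, rehearsal, triage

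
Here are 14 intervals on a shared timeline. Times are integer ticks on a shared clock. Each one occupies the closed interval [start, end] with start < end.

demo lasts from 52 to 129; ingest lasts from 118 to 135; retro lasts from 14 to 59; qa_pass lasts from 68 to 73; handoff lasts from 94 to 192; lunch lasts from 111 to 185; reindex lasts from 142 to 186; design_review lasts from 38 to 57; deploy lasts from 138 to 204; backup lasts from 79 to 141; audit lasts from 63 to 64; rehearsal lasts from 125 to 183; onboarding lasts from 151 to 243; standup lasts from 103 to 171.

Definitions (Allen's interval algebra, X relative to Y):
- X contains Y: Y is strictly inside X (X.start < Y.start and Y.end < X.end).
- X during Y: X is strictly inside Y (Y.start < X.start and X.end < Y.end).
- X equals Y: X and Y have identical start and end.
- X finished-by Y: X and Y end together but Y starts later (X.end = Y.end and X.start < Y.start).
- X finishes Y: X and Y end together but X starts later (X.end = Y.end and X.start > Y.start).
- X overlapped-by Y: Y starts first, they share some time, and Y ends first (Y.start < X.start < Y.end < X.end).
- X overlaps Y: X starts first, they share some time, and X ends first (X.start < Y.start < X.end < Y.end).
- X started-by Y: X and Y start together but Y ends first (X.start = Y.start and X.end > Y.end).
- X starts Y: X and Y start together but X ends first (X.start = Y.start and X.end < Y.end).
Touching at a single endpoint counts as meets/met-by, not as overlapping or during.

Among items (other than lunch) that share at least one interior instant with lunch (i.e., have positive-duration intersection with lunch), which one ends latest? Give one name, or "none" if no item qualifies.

onboarding

Target lunch = [111, 185].
audit [63, 64] → before → excluded.
backup [79, 141] → overlaps → candidate.
demo [52, 129] → overlaps → candidate.
deploy [138, 204] → overlapped-by → candidate.
design_review [38, 57] → before → excluded.
handoff [94, 192] → contains → candidate.
ingest [118, 135] → during → candidate.
onboarding [151, 243] → overlapped-by → candidate.
qa_pass [68, 73] → before → excluded.
rehearsal [125, 183] → during → candidate.
reindex [142, 186] → overlapped-by → candidate.
retro [14, 59] → before → excluded.
standup [103, 171] → overlaps → candidate.
Among candidates, latest end is 243 → onboarding.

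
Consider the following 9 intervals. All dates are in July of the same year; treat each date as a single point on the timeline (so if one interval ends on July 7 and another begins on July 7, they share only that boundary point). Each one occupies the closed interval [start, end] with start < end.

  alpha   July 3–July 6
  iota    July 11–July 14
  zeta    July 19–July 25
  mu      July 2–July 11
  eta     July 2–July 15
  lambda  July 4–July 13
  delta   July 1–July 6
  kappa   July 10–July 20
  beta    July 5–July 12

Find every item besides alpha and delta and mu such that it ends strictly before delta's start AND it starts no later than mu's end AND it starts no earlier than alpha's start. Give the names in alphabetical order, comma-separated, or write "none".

none

Conditions: its end is strictly before delta's start (X.end < July 1) AND its start is no later than mu's end (X.start <= July 11) AND its start is no earlier than alpha's start (X.start >= July 3).
beta: end July 12 < July 1? ✗; start July 5 <= July 11? ✓; start July 5 >= July 3? ✓ → no.
eta: end July 15 < July 1? ✗; start July 2 <= July 11? ✓; start July 2 >= July 3? ✗ → no.
iota: end July 14 < July 1? ✗; start July 11 <= July 11? ✓; start July 11 >= July 3? ✓ → no.
kappa: end July 20 < July 1? ✗; start July 10 <= July 11? ✓; start July 10 >= July 3? ✓ → no.
lambda: end July 13 < July 1? ✗; start July 4 <= July 11? ✓; start July 4 >= July 3? ✓ → no.
zeta: end July 25 < July 1? ✗; start July 19 <= July 11? ✗; start July 19 >= July 3? ✓ → no.
Result: none.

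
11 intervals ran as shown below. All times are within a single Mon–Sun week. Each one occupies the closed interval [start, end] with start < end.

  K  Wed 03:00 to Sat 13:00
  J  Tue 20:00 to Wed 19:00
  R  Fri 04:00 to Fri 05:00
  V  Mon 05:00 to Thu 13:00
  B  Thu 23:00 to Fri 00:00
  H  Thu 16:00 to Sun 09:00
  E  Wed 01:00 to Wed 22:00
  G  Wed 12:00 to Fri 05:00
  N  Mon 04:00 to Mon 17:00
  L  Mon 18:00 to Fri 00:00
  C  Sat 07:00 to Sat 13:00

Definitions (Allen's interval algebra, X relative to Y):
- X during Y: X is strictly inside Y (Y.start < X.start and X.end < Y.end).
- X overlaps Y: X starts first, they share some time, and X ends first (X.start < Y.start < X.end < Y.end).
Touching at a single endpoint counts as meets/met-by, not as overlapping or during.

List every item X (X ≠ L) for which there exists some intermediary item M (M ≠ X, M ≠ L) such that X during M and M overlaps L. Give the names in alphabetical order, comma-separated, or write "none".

Target L = [Mon 18:00, Fri 00:00].
Intermediaries M with M overlaps L: V.
Via V — items with X during V: E, J.
Union: E, J.

E, J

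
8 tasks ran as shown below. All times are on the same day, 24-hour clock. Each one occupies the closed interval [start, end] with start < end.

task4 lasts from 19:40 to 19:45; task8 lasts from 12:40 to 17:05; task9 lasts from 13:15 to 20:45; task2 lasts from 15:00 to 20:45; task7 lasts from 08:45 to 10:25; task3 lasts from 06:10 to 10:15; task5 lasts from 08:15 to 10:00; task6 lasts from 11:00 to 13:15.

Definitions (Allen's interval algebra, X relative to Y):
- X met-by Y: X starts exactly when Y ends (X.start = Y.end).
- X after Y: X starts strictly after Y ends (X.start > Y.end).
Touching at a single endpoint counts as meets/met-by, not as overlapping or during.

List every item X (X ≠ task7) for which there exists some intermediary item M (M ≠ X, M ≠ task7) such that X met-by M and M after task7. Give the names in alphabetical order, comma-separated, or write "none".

Target task7 = [08:45, 10:25].
Intermediaries M with M after task7: task2, task4, task6, task8, task9.
Via task2 — items with X met-by task2: none.
Via task4 — items with X met-by task4: none.
Via task6 — items with X met-by task6: task9.
Via task8 — items with X met-by task8: none.
Via task9 — items with X met-by task9: none.
Union: task9.

task9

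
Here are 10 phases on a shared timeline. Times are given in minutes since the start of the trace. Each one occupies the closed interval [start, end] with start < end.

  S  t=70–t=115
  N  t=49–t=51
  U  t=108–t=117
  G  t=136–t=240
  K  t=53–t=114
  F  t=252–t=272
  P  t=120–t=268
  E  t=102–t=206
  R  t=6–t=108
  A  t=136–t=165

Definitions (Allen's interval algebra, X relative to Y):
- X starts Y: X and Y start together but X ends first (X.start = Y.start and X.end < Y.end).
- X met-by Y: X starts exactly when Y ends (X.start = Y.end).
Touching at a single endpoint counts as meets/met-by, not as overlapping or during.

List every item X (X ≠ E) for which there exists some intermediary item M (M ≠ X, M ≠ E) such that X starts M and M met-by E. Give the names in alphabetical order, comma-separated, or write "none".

none

Target E = [t=102, t=206].
Intermediaries M with M met-by E: none.
Union: none.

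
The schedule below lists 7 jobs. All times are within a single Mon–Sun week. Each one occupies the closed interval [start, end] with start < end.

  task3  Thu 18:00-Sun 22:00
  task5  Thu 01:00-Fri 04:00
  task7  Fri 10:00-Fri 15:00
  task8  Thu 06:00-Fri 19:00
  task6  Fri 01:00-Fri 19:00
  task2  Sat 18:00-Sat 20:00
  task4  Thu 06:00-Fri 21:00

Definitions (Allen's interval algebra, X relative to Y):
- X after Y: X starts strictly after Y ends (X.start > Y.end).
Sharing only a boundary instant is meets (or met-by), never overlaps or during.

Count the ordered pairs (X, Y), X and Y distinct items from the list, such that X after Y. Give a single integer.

Checking all 42 ordered pairs for relation 'after'; matching pairs in alphabetical order:
(task2, task4): task2 after task4 ✓
(task2, task5): task2 after task5 ✓
(task2, task6): task2 after task6 ✓
(task2, task7): task2 after task7 ✓
(task2, task8): task2 after task8 ✓
(task7, task5): task7 after task5 ✓
Count: 6.

6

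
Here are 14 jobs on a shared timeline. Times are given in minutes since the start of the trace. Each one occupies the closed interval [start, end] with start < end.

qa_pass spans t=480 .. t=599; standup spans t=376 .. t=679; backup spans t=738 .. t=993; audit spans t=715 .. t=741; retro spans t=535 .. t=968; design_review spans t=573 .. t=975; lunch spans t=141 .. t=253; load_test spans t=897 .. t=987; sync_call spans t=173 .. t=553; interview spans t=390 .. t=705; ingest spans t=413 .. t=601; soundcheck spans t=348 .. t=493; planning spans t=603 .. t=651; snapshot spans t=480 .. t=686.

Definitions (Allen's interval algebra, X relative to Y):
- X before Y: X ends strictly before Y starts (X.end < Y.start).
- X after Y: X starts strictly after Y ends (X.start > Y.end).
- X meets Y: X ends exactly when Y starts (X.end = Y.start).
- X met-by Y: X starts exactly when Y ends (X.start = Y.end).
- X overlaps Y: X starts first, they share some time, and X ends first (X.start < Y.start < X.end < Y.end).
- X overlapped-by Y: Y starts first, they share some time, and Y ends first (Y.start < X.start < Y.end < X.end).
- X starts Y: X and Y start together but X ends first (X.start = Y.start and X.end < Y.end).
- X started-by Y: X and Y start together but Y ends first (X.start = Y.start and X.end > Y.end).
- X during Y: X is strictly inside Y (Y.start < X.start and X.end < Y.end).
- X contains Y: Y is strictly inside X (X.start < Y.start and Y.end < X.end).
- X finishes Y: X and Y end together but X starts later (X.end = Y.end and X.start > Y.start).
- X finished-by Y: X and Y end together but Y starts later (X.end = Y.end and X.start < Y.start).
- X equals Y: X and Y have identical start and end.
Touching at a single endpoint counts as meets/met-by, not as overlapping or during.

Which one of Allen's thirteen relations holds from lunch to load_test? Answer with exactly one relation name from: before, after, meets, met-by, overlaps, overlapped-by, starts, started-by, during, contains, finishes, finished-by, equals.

lunch = [t=141, t=253]; load_test = [t=897, t=987].
Compare endpoints: lunch.start < load_test.start, lunch.start < load_test.end, lunch.end < load_test.start, lunch.end < load_test.end.
That pattern is 'before'.

before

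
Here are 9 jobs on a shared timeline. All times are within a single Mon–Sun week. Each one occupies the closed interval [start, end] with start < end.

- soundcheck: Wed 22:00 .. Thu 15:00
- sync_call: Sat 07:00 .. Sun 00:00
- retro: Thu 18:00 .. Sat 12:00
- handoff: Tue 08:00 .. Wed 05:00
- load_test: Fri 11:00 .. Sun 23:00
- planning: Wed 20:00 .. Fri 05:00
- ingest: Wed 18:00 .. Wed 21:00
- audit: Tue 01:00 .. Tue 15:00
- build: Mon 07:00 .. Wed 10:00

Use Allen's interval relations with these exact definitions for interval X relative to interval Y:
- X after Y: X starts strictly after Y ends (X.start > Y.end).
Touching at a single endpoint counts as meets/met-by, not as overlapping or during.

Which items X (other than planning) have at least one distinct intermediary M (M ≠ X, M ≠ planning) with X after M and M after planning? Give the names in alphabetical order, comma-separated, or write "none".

Target planning = [Wed 20:00, Fri 05:00].
Intermediaries M with M after planning: load_test, sync_call.
Via load_test — items with X after load_test: none.
Via sync_call — items with X after sync_call: none.
Union: none.

none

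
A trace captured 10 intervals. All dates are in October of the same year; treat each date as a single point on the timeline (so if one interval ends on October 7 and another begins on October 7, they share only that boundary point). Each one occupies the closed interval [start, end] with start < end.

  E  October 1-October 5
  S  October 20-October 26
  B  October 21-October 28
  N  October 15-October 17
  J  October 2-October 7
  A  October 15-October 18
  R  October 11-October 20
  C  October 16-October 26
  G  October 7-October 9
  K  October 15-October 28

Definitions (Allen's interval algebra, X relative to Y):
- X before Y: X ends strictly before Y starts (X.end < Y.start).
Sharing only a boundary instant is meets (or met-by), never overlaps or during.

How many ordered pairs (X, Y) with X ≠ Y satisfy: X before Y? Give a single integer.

27

Checking all 90 ordered pairs for relation 'before'; matching pairs in alphabetical order:
(A, B): A before B ✓
(A, S): A before S ✓
(E, A): E before A ✓
(E, B): E before B ✓
(E, C): E before C ✓
(E, G): E before G ✓
(E, K): E before K ✓
(E, N): E before N ✓
(E, R): E before R ✓
(E, S): E before S ✓
(G, A): G before A ✓
(G, B): G before B ✓
(G, C): G before C ✓
(G, K): G before K ✓
(G, N): G before N ✓
(G, R): G before R ✓
(G, S): G before S ✓
(J, A): J before A ✓
(J, B): J before B ✓
(J, C): J before C ✓
(J, K): J before K ✓
(J, N): J before N ✓
(J, R): J before R ✓
(J, S): J before S ✓
... plus 3 further pairs not listed.
Count: 27.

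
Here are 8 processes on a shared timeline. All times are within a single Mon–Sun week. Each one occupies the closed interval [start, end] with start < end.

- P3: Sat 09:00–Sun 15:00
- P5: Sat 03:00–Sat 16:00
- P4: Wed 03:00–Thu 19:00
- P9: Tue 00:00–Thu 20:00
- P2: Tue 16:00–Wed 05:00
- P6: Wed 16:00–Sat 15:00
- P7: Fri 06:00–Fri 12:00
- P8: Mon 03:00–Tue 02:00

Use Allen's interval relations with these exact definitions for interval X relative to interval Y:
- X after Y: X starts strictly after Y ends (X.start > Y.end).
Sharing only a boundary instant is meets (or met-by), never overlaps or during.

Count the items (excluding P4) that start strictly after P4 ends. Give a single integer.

3

Target P4 = [Wed 03:00, Thu 19:00].
P2 [Tue 16:00, Wed 05:00] → overlaps → no.
P3 [Sat 09:00, Sun 15:00] → after → counts.
P5 [Sat 03:00, Sat 16:00] → after → counts.
P6 [Wed 16:00, Sat 15:00] → overlapped-by → no.
P7 [Fri 06:00, Fri 12:00] → after → counts.
P8 [Mon 03:00, Tue 02:00] → before → no.
P9 [Tue 00:00, Thu 20:00] → contains → no.
Total: 3.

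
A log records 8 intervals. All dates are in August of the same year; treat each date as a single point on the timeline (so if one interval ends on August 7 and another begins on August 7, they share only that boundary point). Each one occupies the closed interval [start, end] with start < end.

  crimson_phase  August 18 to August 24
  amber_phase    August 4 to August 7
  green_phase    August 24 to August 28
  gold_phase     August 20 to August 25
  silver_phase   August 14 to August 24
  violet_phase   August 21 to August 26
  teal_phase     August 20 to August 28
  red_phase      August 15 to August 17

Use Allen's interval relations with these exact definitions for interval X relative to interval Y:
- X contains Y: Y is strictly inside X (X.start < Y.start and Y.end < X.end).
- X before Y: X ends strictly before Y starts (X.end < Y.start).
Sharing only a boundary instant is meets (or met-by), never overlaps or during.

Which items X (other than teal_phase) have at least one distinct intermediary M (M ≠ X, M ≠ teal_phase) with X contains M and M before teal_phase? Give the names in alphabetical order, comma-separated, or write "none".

silver_phase

Target teal_phase = [August 20, August 28].
Intermediaries M with M before teal_phase: amber_phase, red_phase.
Via amber_phase — items with X contains amber_phase: none.
Via red_phase — items with X contains red_phase: silver_phase.
Union: silver_phase.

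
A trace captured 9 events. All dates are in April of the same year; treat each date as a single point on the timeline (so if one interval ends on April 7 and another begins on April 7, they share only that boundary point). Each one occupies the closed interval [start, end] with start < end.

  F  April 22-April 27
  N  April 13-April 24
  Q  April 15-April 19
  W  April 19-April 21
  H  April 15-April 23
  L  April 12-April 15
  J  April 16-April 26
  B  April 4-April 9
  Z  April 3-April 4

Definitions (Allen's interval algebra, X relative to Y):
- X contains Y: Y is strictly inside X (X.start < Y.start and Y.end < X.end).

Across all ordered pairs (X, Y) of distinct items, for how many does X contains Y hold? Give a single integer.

Checking all 72 ordered pairs for relation 'contains'; matching pairs in alphabetical order:
(H, W): H contains W ✓
(J, W): J contains W ✓
(N, H): N contains H ✓
(N, Q): N contains Q ✓
(N, W): N contains W ✓
Count: 5.

5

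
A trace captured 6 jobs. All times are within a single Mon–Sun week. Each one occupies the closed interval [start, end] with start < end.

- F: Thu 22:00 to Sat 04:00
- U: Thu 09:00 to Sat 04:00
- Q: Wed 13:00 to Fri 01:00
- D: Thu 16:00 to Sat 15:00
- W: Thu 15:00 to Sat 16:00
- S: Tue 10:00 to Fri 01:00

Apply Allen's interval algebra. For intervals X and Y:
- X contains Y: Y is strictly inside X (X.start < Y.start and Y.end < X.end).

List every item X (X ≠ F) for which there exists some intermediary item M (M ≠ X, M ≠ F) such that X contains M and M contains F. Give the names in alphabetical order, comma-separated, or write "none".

Target F = [Thu 22:00, Sat 04:00].
Intermediaries M with M contains F: D, W.
Via D — items with X contains D: W.
Via W — items with X contains W: none.
Union: W.

W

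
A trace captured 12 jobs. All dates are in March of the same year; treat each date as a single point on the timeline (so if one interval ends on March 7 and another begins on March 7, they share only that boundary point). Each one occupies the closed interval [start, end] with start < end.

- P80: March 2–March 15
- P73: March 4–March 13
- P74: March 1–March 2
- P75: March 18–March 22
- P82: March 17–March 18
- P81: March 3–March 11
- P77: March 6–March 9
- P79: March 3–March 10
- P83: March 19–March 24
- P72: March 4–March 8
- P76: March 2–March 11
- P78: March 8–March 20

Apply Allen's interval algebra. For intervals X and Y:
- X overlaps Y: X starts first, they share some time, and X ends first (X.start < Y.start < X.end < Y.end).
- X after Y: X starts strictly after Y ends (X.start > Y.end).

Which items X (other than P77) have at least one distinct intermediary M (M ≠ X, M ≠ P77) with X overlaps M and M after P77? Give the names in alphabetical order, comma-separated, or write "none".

P75, P78

Target P77 = [March 6, March 9].
Intermediaries M with M after P77: P75, P82, P83.
Via P75 — items with X overlaps P75: P78.
Via P82 — items with X overlaps P82: none.
Via P83 — items with X overlaps P83: P75, P78.
Union: P75, P78.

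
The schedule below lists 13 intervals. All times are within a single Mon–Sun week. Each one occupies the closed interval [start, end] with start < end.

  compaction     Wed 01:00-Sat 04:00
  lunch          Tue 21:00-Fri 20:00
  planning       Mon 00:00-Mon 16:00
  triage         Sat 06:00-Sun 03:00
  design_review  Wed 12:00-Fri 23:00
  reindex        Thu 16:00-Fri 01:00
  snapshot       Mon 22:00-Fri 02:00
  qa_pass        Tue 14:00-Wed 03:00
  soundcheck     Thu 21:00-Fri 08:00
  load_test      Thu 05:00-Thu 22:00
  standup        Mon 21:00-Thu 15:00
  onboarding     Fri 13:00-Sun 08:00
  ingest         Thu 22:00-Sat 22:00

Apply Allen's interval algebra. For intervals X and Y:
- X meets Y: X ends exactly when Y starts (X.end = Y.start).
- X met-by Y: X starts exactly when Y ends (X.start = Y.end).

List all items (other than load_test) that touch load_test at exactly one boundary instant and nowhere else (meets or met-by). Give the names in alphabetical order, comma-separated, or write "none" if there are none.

Target load_test = [Thu 05:00, Thu 22:00].
compaction [Wed 01:00, Sat 04:00] → contains → no.
design_review [Wed 12:00, Fri 23:00] → contains → no.
ingest [Thu 22:00, Sat 22:00] → met-by → yes.
lunch [Tue 21:00, Fri 20:00] → contains → no.
onboarding [Fri 13:00, Sun 08:00] → after → no.
planning [Mon 00:00, Mon 16:00] → before → no.
qa_pass [Tue 14:00, Wed 03:00] → before → no.
reindex [Thu 16:00, Fri 01:00] → overlapped-by → no.
snapshot [Mon 22:00, Fri 02:00] → contains → no.
soundcheck [Thu 21:00, Fri 08:00] → overlapped-by → no.
standup [Mon 21:00, Thu 15:00] → overlaps → no.
triage [Sat 06:00, Sun 03:00] → after → no.
Result: ingest.

ingest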